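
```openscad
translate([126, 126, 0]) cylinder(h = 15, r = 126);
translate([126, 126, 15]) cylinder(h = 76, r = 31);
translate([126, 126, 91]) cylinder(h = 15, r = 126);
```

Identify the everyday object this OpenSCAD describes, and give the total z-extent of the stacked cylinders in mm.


A spool. The overall height is 106 mm.

Three coaxial cylinders, large–small–large — a spool. Two 15 mm flanges and a 76 mm core give 15 + 76 + 15 = 106 mm.


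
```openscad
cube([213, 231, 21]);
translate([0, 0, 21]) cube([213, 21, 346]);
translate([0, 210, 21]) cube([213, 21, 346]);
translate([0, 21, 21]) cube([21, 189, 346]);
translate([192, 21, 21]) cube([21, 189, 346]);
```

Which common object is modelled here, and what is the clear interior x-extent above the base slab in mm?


An open box. The internal width is 171 mm.

A 213×231 base slab with four walls standing on it — an open box. The base is 213 mm wide and the walls are 21 mm thick, so the internal width is 213 − 2 × 21 = 171 mm.


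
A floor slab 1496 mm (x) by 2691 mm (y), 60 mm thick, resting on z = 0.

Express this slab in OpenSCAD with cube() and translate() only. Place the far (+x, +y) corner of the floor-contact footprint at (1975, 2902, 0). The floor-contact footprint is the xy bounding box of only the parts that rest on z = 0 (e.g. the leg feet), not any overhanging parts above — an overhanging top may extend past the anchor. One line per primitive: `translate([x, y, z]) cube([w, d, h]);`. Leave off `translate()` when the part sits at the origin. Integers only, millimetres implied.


translate([479, 211, 0]) cube([1496, 2691, 60]);


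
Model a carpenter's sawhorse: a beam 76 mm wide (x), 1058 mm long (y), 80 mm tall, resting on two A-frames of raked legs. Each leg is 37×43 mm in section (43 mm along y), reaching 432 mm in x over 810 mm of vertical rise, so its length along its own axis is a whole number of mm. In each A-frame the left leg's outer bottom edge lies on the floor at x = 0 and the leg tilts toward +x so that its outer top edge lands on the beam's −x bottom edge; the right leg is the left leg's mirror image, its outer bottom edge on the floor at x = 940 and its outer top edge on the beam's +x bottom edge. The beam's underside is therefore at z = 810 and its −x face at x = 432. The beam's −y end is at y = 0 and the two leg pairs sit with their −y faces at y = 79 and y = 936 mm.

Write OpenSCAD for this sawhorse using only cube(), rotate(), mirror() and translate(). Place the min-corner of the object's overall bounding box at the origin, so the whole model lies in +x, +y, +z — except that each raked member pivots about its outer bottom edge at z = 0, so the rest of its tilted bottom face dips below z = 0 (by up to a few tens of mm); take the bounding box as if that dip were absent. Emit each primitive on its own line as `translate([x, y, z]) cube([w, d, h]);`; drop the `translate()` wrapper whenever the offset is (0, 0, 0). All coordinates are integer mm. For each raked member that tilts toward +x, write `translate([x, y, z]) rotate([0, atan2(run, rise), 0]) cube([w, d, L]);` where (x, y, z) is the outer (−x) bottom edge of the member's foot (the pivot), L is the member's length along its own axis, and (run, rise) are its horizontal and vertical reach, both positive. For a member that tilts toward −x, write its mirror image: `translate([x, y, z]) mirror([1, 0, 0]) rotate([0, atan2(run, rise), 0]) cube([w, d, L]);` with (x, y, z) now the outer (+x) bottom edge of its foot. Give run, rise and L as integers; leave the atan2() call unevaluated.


translate([432, 0, 810]) cube([76, 1058, 80]);
translate([0, 79, 0]) rotate([0, atan2(432, 810), 0]) cube([37, 43, 918]);
translate([940, 79, 0]) mirror([1, 0, 0]) rotate([0, atan2(432, 810), 0]) cube([37, 43, 918]);
translate([0, 936, 0]) rotate([0, atan2(432, 810), 0]) cube([37, 43, 918]);
translate([940, 936, 0]) mirror([1, 0, 0]) rotate([0, atan2(432, 810), 0]) cube([37, 43, 918]);


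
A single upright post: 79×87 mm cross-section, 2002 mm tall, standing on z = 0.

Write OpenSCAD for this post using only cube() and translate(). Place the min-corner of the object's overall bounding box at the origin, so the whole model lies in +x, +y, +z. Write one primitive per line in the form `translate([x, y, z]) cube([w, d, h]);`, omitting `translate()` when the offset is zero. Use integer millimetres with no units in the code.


cube([79, 87, 2002]);


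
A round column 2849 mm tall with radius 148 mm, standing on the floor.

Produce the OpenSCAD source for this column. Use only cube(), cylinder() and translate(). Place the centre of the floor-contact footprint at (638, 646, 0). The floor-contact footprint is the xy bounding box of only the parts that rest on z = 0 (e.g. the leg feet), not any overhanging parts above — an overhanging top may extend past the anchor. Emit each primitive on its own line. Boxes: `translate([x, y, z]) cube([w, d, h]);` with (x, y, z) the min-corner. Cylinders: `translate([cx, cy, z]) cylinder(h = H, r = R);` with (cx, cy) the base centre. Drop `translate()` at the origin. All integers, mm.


translate([638, 646, 0]) cylinder(h = 2849, r = 148);


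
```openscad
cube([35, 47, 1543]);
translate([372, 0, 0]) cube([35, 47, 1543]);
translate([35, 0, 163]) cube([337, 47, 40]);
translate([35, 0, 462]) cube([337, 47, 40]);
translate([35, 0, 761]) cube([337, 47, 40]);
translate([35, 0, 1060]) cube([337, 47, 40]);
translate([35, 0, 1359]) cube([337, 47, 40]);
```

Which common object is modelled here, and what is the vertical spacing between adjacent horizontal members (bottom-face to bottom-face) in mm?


A ladder. The rung spacing is 299 mm.

Two tall 35×47 posts with 5 short bars between them — a ladder. Adjacent rungs sit at z = 163 and z = 462, so the spacing is 462 − 163 = 299 mm.


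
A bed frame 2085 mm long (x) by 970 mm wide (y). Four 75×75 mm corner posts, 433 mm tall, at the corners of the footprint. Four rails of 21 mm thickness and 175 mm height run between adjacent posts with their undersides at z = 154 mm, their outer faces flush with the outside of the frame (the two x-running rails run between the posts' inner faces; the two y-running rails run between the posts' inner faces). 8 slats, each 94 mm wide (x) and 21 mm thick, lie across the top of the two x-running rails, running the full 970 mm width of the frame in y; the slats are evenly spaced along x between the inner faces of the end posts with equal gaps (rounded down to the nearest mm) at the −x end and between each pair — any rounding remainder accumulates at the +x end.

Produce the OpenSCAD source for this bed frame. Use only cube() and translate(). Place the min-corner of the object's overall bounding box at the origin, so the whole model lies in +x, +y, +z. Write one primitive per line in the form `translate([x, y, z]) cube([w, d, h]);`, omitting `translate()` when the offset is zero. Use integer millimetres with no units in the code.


cube([75, 75, 433]);
translate([0, 895, 0]) cube([75, 75, 433]);
translate([2010, 0, 0]) cube([75, 75, 433]);
translate([2010, 895, 0]) cube([75, 75, 433]);
translate([75, 0, 154]) cube([1935, 21, 175]);
translate([75, 949, 154]) cube([1935, 21, 175]);
translate([0, 75, 154]) cube([21, 820, 175]);
translate([2064, 75, 154]) cube([21, 820, 175]);
translate([206, 0, 329]) cube([94, 970, 21]);
translate([431, 0, 329]) cube([94, 970, 21]);
translate([656, 0, 329]) cube([94, 970, 21]);
translate([881, 0, 329]) cube([94, 970, 21]);
translate([1106, 0, 329]) cube([94, 970, 21]);
translate([1331, 0, 329]) cube([94, 970, 21]);
translate([1556, 0, 329]) cube([94, 970, 21]);
translate([1781, 0, 329]) cube([94, 970, 21]);


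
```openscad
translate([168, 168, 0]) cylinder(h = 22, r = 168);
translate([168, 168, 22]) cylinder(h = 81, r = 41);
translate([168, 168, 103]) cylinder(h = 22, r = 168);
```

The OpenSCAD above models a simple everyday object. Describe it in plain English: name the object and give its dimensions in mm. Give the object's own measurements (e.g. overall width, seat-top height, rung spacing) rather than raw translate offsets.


A spool: two coaxial disc flanges of radius 168 mm and thickness 22 mm, joined by a core cylinder of radius 41 mm and height 81 mm. The lower flange rests on z = 0 and the three cylinders share a vertical axis.


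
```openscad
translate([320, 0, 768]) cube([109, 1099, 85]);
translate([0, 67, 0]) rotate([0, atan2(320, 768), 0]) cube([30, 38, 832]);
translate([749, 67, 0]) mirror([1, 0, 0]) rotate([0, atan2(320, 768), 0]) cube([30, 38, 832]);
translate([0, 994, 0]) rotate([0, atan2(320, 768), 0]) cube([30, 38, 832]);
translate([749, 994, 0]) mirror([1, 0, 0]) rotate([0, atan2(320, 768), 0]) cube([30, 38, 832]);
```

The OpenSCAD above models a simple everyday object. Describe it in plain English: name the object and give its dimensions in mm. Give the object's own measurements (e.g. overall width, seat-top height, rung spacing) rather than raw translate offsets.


A sawhorse. A 109×1099×85 mm beam (x, y, z) sits on two A-frame leg pairs. Each pair is two raked legs of 30×38 mm section (38 mm along y) splaying symmetrically in x. Each leg rises 768 mm vertically over 320 mm of horizontal reach and is 832 mm long along its own axis. Every leg's outer bottom edge rests on the floor and its outer top edge meets a bottom edge of the beam — the left legs (tilting toward +x) meet the beam's −x bottom edge, the right legs (their mirror images, tilting toward −x) meet its +x bottom edge — so the leg tops tuck under the beam, the beam's underside is 768 mm above the floor, and the feet are 749 mm apart outside-to-outside with the beam centred between them. The two leg pairs are set in 67 mm from either end of the beam.


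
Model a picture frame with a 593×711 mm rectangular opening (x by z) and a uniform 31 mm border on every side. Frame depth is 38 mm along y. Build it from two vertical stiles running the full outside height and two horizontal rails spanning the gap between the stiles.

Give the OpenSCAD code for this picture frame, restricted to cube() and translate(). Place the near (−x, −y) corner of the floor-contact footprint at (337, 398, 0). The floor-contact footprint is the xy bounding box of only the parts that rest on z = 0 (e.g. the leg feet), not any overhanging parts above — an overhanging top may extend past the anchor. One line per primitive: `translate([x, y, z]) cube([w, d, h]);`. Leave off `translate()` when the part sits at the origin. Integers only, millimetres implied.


translate([337, 398, 0]) cube([31, 38, 773]);
translate([961, 398, 0]) cube([31, 38, 773]);
translate([368, 398, 0]) cube([593, 38, 31]);
translate([368, 398, 742]) cube([593, 38, 31]);


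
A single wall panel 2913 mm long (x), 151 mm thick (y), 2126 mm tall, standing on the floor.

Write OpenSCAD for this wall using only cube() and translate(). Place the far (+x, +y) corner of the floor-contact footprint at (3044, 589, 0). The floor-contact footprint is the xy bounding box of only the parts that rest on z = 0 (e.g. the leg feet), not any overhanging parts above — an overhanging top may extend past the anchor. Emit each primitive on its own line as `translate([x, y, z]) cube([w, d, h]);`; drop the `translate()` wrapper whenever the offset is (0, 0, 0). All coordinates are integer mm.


translate([131, 438, 0]) cube([2913, 151, 2126]);


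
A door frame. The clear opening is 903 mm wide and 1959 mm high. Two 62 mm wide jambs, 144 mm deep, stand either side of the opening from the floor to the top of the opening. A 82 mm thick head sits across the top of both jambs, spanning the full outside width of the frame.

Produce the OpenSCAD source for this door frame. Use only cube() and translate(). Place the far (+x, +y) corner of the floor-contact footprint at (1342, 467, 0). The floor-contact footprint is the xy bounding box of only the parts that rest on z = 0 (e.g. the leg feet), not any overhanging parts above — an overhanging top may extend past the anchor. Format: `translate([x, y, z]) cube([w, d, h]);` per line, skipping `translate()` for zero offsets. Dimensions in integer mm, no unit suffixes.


translate([315, 323, 0]) cube([62, 144, 1959]);
translate([1280, 323, 0]) cube([62, 144, 1959]);
translate([315, 323, 1959]) cube([1027, 144, 82]);


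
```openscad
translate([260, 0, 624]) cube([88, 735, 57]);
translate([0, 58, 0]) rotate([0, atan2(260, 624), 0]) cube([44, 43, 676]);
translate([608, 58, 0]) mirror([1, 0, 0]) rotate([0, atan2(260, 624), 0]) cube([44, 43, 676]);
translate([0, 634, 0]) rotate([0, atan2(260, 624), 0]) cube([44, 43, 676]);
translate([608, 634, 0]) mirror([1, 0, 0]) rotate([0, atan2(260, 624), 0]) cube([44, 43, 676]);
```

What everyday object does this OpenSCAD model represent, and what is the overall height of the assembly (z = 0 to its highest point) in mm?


A sawhorse. The overall height is 681 mm.

A beam across two mirrored pairs of raked legs — a sawhorse. The beam's underside is at z = 624 (matching the legs' vertical rise in atan2(260, 624)) and the beam is 57 mm tall, so its top is at 624 + 57 = 681 mm. The raked legs top out at the beam's underside, so that is the highest point.


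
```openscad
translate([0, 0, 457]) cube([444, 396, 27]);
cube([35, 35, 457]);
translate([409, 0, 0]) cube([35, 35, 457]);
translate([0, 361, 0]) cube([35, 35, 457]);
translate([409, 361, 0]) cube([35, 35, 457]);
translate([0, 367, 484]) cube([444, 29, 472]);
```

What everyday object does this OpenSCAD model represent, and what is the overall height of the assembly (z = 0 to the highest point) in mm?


A chair. The overall height is 956 mm.

A slab on four corner posts with a tall panel at the back — a chair. The seat slab sits at z = 457 with thickness 27, and the 472 mm backrest starts at the seat top, so the overall height is 457 + 27 + 472 = 956 mm.


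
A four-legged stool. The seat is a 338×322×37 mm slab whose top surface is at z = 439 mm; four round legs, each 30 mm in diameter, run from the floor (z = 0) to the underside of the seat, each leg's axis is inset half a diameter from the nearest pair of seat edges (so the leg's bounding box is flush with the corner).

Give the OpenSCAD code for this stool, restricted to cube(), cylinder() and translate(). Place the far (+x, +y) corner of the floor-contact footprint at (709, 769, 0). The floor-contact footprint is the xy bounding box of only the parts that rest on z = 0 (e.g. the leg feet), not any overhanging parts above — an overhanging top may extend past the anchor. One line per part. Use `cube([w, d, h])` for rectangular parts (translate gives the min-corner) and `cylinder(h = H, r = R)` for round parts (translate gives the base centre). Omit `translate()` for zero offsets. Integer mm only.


// leg_h = 439 - 37 = 402
translate([371, 447, 402]) cube([338, 322, 37]);
translate([386, 462, 0]) cylinder(h = 402, r = 15);
translate([694, 462, 0]) cylinder(h = 402, r = 15);
translate([386, 754, 0]) cylinder(h = 402, r = 15);
translate([694, 754, 0]) cylinder(h = 402, r = 15);


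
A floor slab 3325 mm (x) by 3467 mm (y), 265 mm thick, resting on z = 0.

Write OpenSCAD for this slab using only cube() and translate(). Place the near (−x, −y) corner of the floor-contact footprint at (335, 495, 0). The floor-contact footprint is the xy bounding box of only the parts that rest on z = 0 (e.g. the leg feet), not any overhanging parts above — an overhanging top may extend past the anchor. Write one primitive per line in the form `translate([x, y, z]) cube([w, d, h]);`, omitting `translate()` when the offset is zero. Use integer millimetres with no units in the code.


translate([335, 495, 0]) cube([3325, 3467, 265]);


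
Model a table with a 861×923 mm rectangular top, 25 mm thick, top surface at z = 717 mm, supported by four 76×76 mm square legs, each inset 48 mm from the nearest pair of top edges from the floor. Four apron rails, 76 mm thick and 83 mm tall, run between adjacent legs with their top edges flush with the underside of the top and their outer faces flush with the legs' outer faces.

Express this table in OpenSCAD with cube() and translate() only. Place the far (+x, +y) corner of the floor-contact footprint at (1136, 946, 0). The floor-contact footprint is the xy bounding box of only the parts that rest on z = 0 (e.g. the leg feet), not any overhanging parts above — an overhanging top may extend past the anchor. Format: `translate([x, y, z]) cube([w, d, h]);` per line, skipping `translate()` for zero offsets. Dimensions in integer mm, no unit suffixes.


// leg_h = 717 - 25 = 692
// apron z = 692 - 83 = 609
translate([323, 71, 692]) cube([861, 923, 25]);
translate([371, 119, 0]) cube([76, 76, 692]);
translate([1060, 119, 0]) cube([76, 76, 692]);
translate([371, 870, 0]) cube([76, 76, 692]);
translate([1060, 870, 0]) cube([76, 76, 692]);
translate([447, 119, 609]) cube([613, 76, 83]);
translate([447, 870, 609]) cube([613, 76, 83]);
translate([371, 195, 609]) cube([76, 675, 83]);
translate([1060, 195, 609]) cube([76, 675, 83]);


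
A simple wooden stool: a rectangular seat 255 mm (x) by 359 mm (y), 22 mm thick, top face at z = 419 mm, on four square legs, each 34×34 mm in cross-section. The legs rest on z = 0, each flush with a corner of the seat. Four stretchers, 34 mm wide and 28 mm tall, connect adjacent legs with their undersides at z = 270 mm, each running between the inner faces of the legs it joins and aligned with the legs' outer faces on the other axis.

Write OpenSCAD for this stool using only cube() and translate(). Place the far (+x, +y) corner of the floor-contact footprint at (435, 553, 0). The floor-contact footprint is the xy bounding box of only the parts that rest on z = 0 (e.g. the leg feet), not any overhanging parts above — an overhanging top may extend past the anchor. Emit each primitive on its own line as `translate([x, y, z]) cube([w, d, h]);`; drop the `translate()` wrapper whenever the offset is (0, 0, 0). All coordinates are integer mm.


translate([180, 194, 397]) cube([255, 359, 22]);
translate([180, 194, 0]) cube([34, 34, 397]);
translate([401, 194, 0]) cube([34, 34, 397]);
translate([180, 519, 0]) cube([34, 34, 397]);
translate([401, 519, 0]) cube([34, 34, 397]);
translate([214, 194, 270]) cube([187, 34, 28]);
translate([214, 519, 270]) cube([187, 34, 28]);
translate([180, 228, 270]) cube([34, 291, 28]);
translate([401, 228, 270]) cube([34, 291, 28]);


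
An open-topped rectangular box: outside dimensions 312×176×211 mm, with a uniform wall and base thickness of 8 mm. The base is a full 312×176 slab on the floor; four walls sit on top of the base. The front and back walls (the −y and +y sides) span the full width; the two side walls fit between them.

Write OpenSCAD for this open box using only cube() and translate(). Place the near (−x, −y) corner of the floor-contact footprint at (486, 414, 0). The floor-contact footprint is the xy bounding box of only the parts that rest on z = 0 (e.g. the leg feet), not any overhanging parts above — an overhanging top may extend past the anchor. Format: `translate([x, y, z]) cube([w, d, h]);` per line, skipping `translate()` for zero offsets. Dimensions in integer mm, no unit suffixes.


translate([486, 414, 0]) cube([312, 176, 8]);
translate([486, 414, 8]) cube([312, 8, 203]);
translate([486, 582, 8]) cube([312, 8, 203]);
translate([486, 422, 8]) cube([8, 160, 203]);
translate([790, 422, 8]) cube([8, 160, 203]);


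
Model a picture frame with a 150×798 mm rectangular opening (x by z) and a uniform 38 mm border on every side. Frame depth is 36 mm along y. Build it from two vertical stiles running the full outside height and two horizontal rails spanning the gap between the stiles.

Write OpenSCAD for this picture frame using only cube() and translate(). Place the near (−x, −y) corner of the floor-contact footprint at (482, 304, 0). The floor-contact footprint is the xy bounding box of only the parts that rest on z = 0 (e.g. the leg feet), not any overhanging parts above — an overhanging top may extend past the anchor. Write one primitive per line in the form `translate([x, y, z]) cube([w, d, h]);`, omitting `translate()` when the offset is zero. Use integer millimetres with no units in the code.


translate([482, 304, 0]) cube([38, 36, 874]);
translate([670, 304, 0]) cube([38, 36, 874]);
translate([520, 304, 0]) cube([150, 36, 38]);
translate([520, 304, 836]) cube([150, 36, 38]);


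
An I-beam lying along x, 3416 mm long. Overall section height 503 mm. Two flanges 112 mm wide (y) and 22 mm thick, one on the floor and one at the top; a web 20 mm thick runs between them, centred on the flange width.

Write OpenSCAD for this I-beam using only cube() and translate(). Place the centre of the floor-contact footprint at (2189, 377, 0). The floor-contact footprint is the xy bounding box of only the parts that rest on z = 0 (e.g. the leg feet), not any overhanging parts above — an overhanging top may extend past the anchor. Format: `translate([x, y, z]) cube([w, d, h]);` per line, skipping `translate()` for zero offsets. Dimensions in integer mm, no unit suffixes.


translate([481, 321, 0]) cube([3416, 112, 22]);
translate([481, 367, 22]) cube([3416, 20, 459]);
translate([481, 321, 481]) cube([3416, 112, 22]);


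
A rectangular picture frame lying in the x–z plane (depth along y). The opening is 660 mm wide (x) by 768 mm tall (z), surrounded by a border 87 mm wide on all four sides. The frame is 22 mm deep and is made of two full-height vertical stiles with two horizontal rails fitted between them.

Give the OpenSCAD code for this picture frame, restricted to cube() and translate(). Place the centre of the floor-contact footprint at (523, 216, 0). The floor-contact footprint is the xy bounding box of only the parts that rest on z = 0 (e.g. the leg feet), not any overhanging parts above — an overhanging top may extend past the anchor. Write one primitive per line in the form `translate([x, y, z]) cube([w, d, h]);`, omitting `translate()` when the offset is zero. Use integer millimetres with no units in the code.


translate([106, 205, 0]) cube([87, 22, 942]);
translate([853, 205, 0]) cube([87, 22, 942]);
translate([193, 205, 0]) cube([660, 22, 87]);
translate([193, 205, 855]) cube([660, 22, 87]);


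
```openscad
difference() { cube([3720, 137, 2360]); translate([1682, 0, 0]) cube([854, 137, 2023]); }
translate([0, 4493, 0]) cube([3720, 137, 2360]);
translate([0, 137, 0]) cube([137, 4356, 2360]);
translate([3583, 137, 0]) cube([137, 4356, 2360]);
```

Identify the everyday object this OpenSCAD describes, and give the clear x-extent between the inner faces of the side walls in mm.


A single room. The interior width is 3446 mm.

Four walls enclosing a rectangle with a door in the front wall — a room. Outside width 3720 minus two 137 mm walls gives 3446 mm.


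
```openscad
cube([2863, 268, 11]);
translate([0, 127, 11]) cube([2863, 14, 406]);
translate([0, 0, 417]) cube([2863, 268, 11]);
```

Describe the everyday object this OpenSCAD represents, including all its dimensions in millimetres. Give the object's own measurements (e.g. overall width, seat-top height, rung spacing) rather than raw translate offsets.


An I-beam lying along x, 2863 mm long. Overall section height 428 mm. Two flanges 268 mm wide (y) and 11 mm thick, one on the floor and one at the top; a web 14 mm thick runs between them, centred on the flange width.


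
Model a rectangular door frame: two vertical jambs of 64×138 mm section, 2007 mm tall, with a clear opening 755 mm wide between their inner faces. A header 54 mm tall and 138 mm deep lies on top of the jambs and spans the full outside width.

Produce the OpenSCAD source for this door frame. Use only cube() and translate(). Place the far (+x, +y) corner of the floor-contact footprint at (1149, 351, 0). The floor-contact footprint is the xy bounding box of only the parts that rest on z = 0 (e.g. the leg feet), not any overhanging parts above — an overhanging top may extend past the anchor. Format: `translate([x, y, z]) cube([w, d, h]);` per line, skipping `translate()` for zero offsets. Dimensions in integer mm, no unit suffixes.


translate([266, 213, 0]) cube([64, 138, 2007]);
translate([1085, 213, 0]) cube([64, 138, 2007]);
translate([266, 213, 2007]) cube([883, 138, 54]);


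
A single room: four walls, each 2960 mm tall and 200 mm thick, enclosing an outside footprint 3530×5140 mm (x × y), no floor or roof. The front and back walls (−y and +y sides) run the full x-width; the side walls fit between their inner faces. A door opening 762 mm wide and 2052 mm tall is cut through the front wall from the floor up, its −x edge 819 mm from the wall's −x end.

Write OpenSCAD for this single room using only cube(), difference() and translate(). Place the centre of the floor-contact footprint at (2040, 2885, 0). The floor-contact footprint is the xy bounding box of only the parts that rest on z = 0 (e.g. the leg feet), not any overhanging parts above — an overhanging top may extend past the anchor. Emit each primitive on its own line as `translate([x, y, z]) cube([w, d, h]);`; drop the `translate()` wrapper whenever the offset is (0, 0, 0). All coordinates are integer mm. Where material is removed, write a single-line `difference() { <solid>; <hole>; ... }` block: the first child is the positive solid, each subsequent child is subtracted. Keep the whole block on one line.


difference() { translate([275, 315, 0]) cube([3530, 200, 2960]); translate([1094, 315, 0]) cube([762, 200, 2052]); }
translate([275, 5255, 0]) cube([3530, 200, 2960]);
translate([275, 515, 0]) cube([200, 4740, 2960]);
translate([3605, 515, 0]) cube([200, 4740, 2960]);


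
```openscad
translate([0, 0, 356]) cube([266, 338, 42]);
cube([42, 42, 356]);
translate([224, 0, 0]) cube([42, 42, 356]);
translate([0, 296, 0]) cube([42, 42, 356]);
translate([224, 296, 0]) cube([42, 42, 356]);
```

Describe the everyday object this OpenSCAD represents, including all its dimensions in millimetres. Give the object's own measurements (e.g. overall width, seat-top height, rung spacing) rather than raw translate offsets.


A four-legged stool. The seat is a 266×338×42 mm slab whose top surface is at z = 398 mm; four square legs, each 42×42 mm in cross-section, run from the floor (z = 0) to the underside of the seat, each flush with a corner of the seat.


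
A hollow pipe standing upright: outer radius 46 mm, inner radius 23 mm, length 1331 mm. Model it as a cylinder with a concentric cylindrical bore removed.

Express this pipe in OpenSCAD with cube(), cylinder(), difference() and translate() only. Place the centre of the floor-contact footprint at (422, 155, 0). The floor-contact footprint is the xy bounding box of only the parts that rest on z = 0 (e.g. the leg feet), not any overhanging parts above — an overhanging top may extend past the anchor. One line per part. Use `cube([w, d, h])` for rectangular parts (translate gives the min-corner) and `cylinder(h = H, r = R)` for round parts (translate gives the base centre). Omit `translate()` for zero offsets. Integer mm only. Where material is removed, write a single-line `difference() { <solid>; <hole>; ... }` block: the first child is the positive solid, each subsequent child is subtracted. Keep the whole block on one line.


difference() { translate([422, 155, 0]) cylinder(h = 1331, r = 46); translate([422, 155, 0]) cylinder(h = 1331, r = 23); }


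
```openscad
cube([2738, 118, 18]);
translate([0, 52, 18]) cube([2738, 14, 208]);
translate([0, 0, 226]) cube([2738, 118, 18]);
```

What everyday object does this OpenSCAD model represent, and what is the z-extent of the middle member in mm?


An I-beam. The web height is 208 mm.

Two wide flanges with a thin centred web — an I-beam. Overall 244 mm minus two 18 mm flanges gives a web of 244 − 2·18 = 208 mm.


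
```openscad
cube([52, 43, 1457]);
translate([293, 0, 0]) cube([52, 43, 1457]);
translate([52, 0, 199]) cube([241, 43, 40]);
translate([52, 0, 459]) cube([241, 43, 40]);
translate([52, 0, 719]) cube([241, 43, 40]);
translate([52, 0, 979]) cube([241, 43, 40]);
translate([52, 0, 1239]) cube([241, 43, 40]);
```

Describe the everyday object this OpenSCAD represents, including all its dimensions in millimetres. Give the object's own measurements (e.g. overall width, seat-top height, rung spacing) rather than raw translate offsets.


A straight ladder. Two 52×43 mm vertical rails, 1457 mm tall, stand 345 mm apart (outside-to-outside) with their front faces coplanar on the −y side. 5 rungs, each 43 mm deep and 40 mm tall, span between the inner faces of the rails, front faces flush with the rails. The lowest rung's underside is at z = 199 mm and rungs are spaced 260 mm apart (underside to underside).


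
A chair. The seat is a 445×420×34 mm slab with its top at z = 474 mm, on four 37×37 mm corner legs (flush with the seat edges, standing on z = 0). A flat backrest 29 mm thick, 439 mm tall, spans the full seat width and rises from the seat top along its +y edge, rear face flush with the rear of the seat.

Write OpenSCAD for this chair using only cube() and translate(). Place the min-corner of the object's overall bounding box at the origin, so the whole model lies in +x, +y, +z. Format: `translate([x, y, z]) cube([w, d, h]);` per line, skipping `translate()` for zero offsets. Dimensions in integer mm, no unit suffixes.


translate([0, 0, 440]) cube([445, 420, 34]);
cube([37, 37, 440]);
translate([408, 0, 0]) cube([37, 37, 440]);
translate([0, 383, 0]) cube([37, 37, 440]);
translate([408, 383, 0]) cube([37, 37, 440]);
translate([0, 391, 474]) cube([445, 29, 439]);


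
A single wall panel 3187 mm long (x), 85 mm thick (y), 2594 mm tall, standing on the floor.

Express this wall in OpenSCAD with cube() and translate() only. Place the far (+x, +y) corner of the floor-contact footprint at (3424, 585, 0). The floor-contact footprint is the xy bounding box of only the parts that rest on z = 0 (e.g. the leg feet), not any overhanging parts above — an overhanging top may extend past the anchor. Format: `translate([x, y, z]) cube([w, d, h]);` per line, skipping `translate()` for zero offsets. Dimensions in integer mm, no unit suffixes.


translate([237, 500, 0]) cube([3187, 85, 2594]);


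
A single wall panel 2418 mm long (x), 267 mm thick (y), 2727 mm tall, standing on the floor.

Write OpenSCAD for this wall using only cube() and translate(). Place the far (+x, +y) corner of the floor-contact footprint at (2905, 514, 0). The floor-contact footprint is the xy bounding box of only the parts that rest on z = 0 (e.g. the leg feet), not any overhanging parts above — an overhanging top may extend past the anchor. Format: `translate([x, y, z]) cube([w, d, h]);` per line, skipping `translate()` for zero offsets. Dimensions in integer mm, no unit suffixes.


translate([487, 247, 0]) cube([2418, 267, 2727]);


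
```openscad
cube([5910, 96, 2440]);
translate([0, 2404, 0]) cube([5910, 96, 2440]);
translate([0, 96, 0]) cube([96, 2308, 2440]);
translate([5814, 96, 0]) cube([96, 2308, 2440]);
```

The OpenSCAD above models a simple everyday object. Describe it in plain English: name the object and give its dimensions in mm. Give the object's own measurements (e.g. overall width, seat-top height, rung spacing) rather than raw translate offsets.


The wall frame of a small rectangular building: four walls, each 2440 mm tall and 96 mm thick, enclosing a footprint 5910 mm (x) by 2500 mm (y) outside-to-outside, with no floor or roof. The front and back walls (the −y and +y sides) span the full width; the two side walls fit between them.


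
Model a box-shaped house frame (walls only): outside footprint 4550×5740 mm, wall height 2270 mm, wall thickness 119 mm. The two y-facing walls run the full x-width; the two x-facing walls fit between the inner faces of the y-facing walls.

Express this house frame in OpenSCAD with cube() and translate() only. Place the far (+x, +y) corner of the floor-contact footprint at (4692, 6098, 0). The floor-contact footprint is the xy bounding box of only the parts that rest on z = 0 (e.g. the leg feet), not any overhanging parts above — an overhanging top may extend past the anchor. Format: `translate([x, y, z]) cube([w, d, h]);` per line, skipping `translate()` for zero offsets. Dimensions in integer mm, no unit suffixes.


translate([142, 358, 0]) cube([4550, 119, 2270]);
translate([142, 5979, 0]) cube([4550, 119, 2270]);
translate([142, 477, 0]) cube([119, 5502, 2270]);
translate([4573, 477, 0]) cube([119, 5502, 2270]);


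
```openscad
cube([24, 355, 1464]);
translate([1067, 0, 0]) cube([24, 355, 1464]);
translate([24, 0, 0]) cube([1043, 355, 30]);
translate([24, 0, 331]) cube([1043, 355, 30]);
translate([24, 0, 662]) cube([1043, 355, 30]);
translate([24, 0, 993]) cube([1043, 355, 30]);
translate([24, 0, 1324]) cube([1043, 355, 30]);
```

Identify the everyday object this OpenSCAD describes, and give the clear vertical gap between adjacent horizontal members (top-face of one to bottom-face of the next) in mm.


A bookshelf. The clear shelf gap is 301 mm.

Two tall side panels with 5 horizontal boards between them — a bookshelf. The first two shelf undersides are at z = 0 and z = 331; with shelf thickness 30, the clear gap is 331 − 0 − 30 = 301 mm.


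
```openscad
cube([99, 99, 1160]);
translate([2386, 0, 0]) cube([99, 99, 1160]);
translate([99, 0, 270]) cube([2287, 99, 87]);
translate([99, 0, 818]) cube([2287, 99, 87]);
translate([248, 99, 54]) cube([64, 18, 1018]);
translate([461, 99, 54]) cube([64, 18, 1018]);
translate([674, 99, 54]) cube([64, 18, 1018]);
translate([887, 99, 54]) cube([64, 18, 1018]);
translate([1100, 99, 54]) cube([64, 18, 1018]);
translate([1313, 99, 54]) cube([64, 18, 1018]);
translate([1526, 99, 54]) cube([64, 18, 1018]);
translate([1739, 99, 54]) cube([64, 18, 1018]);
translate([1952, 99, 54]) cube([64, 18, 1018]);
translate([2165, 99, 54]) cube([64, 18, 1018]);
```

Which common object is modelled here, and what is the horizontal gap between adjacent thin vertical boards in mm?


A fence section. The picket gap is 149 mm.

Two posts, two rails, 10 pickets — a fence section. Span 2287 mm holds 10 pickets of 64 mm with 11 equal gaps: ⌊(2287 − 10·64) / 11⌋ = 149 mm.


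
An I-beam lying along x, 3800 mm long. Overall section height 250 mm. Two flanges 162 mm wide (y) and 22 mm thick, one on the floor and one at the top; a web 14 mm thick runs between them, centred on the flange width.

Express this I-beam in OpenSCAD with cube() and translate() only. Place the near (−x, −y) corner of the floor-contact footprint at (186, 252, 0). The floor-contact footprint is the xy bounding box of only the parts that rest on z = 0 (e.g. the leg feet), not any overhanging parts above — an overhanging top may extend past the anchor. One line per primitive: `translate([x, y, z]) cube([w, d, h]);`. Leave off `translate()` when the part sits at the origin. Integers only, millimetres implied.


translate([186, 252, 0]) cube([3800, 162, 22]);
translate([186, 326, 22]) cube([3800, 14, 206]);
translate([186, 252, 228]) cube([3800, 162, 22]);


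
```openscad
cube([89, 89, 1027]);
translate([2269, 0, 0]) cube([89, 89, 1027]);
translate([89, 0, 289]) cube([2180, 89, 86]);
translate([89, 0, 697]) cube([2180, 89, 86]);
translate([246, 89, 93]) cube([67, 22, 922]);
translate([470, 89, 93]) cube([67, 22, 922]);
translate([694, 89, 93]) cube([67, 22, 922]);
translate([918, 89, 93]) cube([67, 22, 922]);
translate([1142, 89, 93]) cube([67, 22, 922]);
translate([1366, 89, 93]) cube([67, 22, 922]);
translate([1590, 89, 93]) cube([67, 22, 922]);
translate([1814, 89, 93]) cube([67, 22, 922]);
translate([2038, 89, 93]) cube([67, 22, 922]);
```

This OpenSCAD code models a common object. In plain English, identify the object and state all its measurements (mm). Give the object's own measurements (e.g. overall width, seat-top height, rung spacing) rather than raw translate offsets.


A fence section. Two 89×89 mm posts, 1027 mm tall, stand on the floor with a clear span of 2180 mm between their inner faces. Two horizontal rails of 89×86 mm section span the gap between the posts with their undersides at z = 289 mm and z = 697 mm, flush with the posts' −y face. 9 pickets, each 67 mm wide, 22 mm thick and 922 mm tall, are fixed to the +y face of the rails with their bottoms at z = 93 mm, spaced across the span with a 157 mm gap after the −x post and between neighbouring pickets, with 164 mm left before the +x post.


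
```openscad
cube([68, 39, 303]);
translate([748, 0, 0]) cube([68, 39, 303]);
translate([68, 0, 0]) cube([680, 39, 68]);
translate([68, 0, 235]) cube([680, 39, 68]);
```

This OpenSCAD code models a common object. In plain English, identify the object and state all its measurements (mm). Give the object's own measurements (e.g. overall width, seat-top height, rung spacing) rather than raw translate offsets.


A rectangular picture frame lying in the x–z plane (depth along y). The opening is 680 mm wide (x) by 167 mm tall (z), surrounded by a border 68 mm wide on all four sides. The frame is 39 mm deep and is made of two full-height vertical stiles with two horizontal rails fitted between them.


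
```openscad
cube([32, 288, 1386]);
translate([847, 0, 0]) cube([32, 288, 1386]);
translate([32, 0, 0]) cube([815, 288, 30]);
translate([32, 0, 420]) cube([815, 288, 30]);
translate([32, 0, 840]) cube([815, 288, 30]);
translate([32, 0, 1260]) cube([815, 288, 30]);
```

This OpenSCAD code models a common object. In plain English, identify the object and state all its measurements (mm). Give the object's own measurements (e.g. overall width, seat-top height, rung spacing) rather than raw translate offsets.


An open bookshelf. Two side panels, each 32 mm thick, 288 mm deep and 1386 mm tall, stand 879 mm apart (outside-to-outside). Between them sit 4 shelves, each 30 mm thick and 288 mm deep, spanning the full gap between the sides. The bottom shelf rests on the floor (its underside at z = 0) and the clear gap between one shelf's top and the next shelf's underside is 390 mm.


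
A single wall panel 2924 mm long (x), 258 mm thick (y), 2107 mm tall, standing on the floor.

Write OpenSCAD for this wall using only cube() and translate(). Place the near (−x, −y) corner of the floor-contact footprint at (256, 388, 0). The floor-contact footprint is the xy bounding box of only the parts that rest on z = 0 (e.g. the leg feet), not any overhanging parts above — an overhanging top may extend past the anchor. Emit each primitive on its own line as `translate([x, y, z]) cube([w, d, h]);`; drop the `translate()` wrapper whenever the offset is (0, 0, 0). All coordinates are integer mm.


translate([256, 388, 0]) cube([2924, 258, 2107]);


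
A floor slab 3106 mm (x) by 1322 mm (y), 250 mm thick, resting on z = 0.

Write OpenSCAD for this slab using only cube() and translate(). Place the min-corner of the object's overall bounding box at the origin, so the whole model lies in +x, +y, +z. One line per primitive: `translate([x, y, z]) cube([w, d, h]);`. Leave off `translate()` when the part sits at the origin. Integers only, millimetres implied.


cube([3106, 1322, 250]);


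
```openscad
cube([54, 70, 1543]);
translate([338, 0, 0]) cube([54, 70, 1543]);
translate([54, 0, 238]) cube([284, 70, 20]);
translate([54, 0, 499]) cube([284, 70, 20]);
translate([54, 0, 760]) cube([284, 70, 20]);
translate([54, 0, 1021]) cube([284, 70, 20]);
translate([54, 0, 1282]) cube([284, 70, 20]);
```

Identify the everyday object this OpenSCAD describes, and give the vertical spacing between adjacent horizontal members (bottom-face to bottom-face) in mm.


A ladder. The rung spacing is 261 mm.

Two tall 54×70 posts with 5 short bars between them — a ladder. Adjacent rungs sit at z = 238 and z = 499, so the spacing is 499 − 238 = 261 mm.


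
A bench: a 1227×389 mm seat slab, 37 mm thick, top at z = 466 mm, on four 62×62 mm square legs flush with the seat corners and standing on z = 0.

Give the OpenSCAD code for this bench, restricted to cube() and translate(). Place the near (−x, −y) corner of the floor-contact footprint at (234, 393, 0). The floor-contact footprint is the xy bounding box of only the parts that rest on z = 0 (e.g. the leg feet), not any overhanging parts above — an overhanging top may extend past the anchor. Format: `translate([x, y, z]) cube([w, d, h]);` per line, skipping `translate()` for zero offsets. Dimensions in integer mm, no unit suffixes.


translate([234, 393, 429]) cube([1227, 389, 37]);
translate([234, 393, 0]) cube([62, 62, 429]);
translate([234, 720, 0]) cube([62, 62, 429]);
translate([1399, 393, 0]) cube([62, 62, 429]);
translate([1399, 720, 0]) cube([62, 62, 429]);
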